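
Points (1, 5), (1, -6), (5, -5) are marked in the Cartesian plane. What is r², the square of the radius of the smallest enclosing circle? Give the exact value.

Call the three points A, B, C in the order given.
Side lengths²: AB² = 121, AC² = 116, BC² = 17.
Since AB² = 121 < 116 + 17 = 133, the triangle is acute, so the smallest enclosing circle is the circumcircle.
Circumcentre = (1.75, -0.5), r² = 30.8125.

30.8125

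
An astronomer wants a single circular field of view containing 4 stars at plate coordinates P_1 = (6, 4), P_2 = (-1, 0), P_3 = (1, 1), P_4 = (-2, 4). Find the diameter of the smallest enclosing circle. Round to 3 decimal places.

The minimum enclosing circle is determined by three boundary points: P_1, P_2, P_4.
Their circumcentre is (2, 2.875) with r² = 17.265625.
The farthest remaining point P_3 is at distance² 4.515625 ≤ 17.265625.
Diameter = 2r = 2√(17.265625) ≈ 8.310.

8.310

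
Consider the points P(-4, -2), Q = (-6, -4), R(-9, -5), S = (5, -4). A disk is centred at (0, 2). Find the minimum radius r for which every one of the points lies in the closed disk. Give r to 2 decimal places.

11.40

The required radius is the distance from (0, 2) to the farthest point.
Squared distances: 32, 72, 130, 61.
Maximum is 130, attained at R.
r = √130 ≈ 11.40.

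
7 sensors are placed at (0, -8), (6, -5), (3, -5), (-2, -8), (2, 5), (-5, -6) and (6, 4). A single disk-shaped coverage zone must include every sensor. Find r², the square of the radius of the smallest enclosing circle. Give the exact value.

A smallest enclosing disk is always determined by at most three of the input points on its boundary.
The farthest pair is (-5, -6)–(6, 4) with squared distance 221. The circle on this segment as diameter has centre (0.5, -1) and r² = 221/4 = 55.25.
Check (0, -8): distance² to centre = 49.25 ≤ 55.25, so it lies inside.
All remaining points lie in this disk, and no smaller disk contains both endpoints, so this is the minimum enclosing circle.

55.25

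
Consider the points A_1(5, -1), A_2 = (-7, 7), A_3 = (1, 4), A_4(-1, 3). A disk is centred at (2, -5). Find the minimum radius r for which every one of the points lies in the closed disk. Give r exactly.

The required radius is the distance from (2, -5) to the farthest point.
Squared distances: 25, 225, 82, 73.
Maximum is 225, attained at A_2.
r = √225 = 15.

15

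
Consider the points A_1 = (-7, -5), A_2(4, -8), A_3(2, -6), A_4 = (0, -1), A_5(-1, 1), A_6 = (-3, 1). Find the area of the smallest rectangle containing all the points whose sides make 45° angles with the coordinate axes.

In coordinates u = x + y, v = x − y the rectangle is axis-aligned; the map (x,y)→(u,v) scales areas by 2.
u-values: -12, -4, -4, -1, 0, -2; range = 0 − (-12) = 12.
v-values: -2, 12, 8, 1, -2, -4; range = 12 − (-4) = 16.
Area = (12 × 16) / 2 = 96.

96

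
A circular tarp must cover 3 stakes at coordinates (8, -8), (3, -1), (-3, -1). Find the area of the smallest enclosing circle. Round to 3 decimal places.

133.518

Call the three points A, B, C in the order given.
Side lengths²: AB² = 74, AC² = 170, BC² = 36.
Since AC² = 170 ≥ 74 + 36 = 110, the angle opposite AC is not acute, so the smallest enclosing circle has AC as diameter.
Centre = midpoint of AC = (2.5, -4.5), r² = 170/4 = 42.5.
Area = π·r² = π·42.5 ≈ 133.518.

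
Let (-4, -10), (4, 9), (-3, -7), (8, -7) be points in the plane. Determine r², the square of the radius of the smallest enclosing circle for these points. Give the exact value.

A smallest enclosing disk is always determined by at most three of the input points on its boundary.
The farthest pair is (-4, -10)–(4, 9) with squared distance 425. The circle on this segment as diameter has centre (0, -0.5) and r² = 425/4 = 106.25.
Check (-3, -7): distance² to centre = 51.25 ≤ 106.25, so it lies inside.
All remaining points lie in this disk, and no smaller disk contains both endpoints, so this is the minimum enclosing circle.

106.25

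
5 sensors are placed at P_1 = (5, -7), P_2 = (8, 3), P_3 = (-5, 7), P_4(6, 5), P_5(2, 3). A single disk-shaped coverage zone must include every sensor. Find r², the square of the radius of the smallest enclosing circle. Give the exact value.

The farthest pair is P_1–P_3 with squared distance 296. The circle on this segment as diameter has centre (0, 0) and r² = 296/4 = 74.
Check P_2: distance² to centre = 73 ≤ 74, so it lies inside.
All remaining points lie in this disk, and no smaller disk contains both endpoints, so this is the minimum enclosing circle.

74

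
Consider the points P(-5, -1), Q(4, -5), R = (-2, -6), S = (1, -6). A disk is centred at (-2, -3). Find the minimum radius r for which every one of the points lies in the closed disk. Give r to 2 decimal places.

6.32

The required radius is the distance from (-2, -3) to the farthest point.
Squared distances: 13, 40, 9, 18.
Maximum is 40, attained at Q.
r = √40 ≈ 6.32.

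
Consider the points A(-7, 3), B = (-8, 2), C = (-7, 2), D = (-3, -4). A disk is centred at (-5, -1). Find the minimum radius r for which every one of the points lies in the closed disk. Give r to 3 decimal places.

The required radius is the distance from (-5, -1) to the farthest point.
Squared distances: 20, 18, 13, 13.
Maximum is 20, attained at A.
r = √20 ≈ 4.472.

4.472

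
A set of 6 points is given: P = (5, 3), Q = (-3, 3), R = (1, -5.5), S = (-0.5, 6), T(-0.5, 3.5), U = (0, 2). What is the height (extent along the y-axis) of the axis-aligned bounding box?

11.5

max y = 6, min y = -5.5, so height = 11.5.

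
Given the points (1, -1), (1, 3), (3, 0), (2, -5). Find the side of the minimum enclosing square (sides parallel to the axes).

The bounding box has width 2 and height 8.
An axis-aligned square enclosing the set must have side ≥ max(width, height).
So the minimum side is max(2, 8) = 8.

8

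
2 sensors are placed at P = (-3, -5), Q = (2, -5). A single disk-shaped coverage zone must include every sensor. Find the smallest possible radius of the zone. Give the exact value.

The smallest circle enclosing two points has them as diameter endpoints.
Centre = midpoint = (-0.5, -5); r² = |PQ|²/4 = 25/4 = 6.25.
r = √(6.25) = 2.5.

2.5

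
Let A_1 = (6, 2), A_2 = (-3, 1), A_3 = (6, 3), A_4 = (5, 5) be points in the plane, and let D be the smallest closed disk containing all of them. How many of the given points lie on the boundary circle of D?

By Welzl's lemma the MEC is supported by two points (diametrically opposite) or three points (on a circumcircle).
The farthest pair is A_2–A_3 with squared distance 85. The circle on this segment as diameter has centre (1.5, 2) and r² = 85/4 = 21.25.
Check A_1: distance² to centre = 20.25 ≤ 21.25, so it lies inside.
All remaining points lie in this disk, and no smaller disk contains both endpoints, so this is the minimum enclosing circle.
The points at distance exactly r from the centre are A_2, A_3, A_4 — 3 points.

3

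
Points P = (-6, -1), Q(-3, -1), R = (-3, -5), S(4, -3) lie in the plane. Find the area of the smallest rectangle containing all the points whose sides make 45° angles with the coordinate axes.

In coordinates u = x + y, v = x − y the rectangle is axis-aligned; the map (x,y)→(u,v) scales areas by 2.
u-values: -7, -4, -8, 1; range = 1 − (-8) = 9.
v-values: -5, -2, 2, 7; range = 7 − (-5) = 12.
Area = (9 × 12) / 2 = 54.

54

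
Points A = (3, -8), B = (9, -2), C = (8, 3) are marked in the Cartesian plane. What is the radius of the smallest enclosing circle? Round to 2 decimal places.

6.04

Side lengths²: AB² = 72, AC² = 146, BC² = 26.
Since AC² = 146 ≥ 72 + 26 = 98, the angle opposite AC is not acute, so the smallest enclosing circle has AC as diameter.
Centre = midpoint of AC = (5.5, -2.5), r² = 146/4 = 36.5.
r = √(36.5) ≈ 6.04.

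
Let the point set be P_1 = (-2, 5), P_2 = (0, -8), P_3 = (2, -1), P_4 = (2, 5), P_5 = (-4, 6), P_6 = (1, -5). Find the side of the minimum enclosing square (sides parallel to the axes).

14

The bounding box has width 6 and height 14.
An axis-aligned square enclosing the set must have side ≥ max(width, height).
So the minimum side is max(6, 14) = 14.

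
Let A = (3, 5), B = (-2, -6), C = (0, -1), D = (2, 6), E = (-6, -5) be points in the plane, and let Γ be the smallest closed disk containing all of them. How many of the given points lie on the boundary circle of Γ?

2

By Welzl's lemma the MEC is supported by two points (diametrically opposite) or three points (on a circumcircle).
The farthest pair is D–E with squared distance 185. The circle on this segment as diameter has centre (-2, 0.5) and r² = 185/4 = 46.25.
Check A: distance² to centre = 45.25 ≤ 46.25, so it lies inside.
All remaining points lie in this disk, and no smaller disk contains both endpoints, so this is the minimum enclosing circle.
The points at distance exactly r from the centre are D, E — 2 points.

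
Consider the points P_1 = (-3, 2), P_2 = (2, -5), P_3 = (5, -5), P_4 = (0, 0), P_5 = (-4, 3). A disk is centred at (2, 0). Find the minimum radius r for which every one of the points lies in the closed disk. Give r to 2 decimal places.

The required radius is the distance from (2, 0) to the farthest point.
Squared distances: 29, 25, 34, 4, 45.
Maximum is 45, attained at P_5.
r = √45 ≈ 6.71.

6.71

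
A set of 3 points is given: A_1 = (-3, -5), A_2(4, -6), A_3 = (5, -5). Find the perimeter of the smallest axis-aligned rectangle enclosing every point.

Width = max x − min x = 5 − (-3) = 8.
Height = max y − min y = -5 − (-6) = 1.
Perimeter = 2(8 + 1) = 18.

18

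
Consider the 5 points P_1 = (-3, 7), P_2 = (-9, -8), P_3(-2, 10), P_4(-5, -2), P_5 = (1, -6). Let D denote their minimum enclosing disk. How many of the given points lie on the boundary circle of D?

The farthest pair is P_2–P_3 with squared distance 373. The circle on this segment as diameter has centre (-5.5, 1) and r² = 373/4 = 93.25.
Check P_1: distance² to centre = 42.25 ≤ 93.25, so it lies inside.
All remaining points lie in this disk, and no smaller disk contains both endpoints, so this is the minimum enclosing circle.
The points at distance exactly r from the centre are P_2, P_3 — 2 points.

2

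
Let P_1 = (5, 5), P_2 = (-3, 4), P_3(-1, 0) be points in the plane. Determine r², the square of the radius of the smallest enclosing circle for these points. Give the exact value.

Side lengths²: P_1P_2² = 65, P_1P_3² = 61, P_2P_3² = 20.
Since P_1P_2² = 65 < 61 + 20 = 81, the triangle is acute, so the smallest enclosing circle is the circumcircle.
Circumcentre = (19/17, 121/34), r² = 19825/1156.

19825/1156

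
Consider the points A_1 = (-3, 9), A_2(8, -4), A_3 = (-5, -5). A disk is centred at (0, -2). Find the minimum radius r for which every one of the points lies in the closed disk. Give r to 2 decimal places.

The required radius is the distance from (0, -2) to the farthest point.
Squared distances: 130, 68, 34.
Maximum is 130, attained at A_1.
r = √130 ≈ 11.40.

11.40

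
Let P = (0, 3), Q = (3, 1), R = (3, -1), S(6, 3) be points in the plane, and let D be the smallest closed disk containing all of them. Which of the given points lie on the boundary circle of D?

P, R, S

The minimum enclosing circle of a finite set is fixed by two of the points (as a diameter) or three (as a circumcircle).
The minimum enclosing circle is determined by three boundary points: P, R, S.
Their circumcentre is (3, 2.125) with r² = 9.765625.
The farthest remaining point Q is at distance² 1.265625 ≤ 9.765625.
The points at distance exactly r from the centre are P, R, S — 3 points.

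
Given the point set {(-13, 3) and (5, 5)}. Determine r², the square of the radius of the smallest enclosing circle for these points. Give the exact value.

82

The smallest circle enclosing two points has them as diameter endpoints.
Centre = midpoint = (-4, 4); r² = |(-13, 3)−(5, 5)|²/4 = 328/4 = 82.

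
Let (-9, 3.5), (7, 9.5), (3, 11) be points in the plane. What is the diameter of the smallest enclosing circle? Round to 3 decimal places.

Call the three points A, B, C in the order given.
Side lengths²: AB² = 292, AC² = 200.25, BC² = 18.25.
Since AB² = 292 ≥ 200.25 + 18.25 = 218.5, the angle opposite AB is not acute, so the smallest enclosing circle has AB as diameter.
Centre = midpoint of AB = (-1, 6.5), r² = 292/4 = 73.
Diameter = 2r = 2√73 ≈ 17.088.

17.088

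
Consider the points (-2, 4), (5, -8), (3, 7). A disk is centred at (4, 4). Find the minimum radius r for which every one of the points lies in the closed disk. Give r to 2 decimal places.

The required radius is the distance from (4, 4) to the farthest point.
Squared distances: 36, 145, 10.
Maximum is 145, attained at (5, -8).
r = √145 ≈ 12.04.

12.04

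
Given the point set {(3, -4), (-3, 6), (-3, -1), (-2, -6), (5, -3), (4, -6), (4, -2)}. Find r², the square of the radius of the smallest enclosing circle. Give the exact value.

The farthest pair is (-3, 6)–(4, -6) with squared distance 193. The circle on this segment as diameter has centre (0.5, 0) and r² = 193/4 = 48.25.
Check (3, -4): distance² to centre = 22.25 ≤ 48.25, so it lies inside.
All remaining points lie in this disk, and no smaller disk contains both endpoints, so this is the minimum enclosing circle.

48.25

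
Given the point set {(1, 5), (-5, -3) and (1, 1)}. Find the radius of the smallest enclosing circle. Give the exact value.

5

Call the three points A, B, C in the order given.
Side lengths²: AB² = 100, AC² = 16, BC² = 52.
Since AB² = 100 ≥ 52 + 16 = 68, the angle opposite AB is not acute, so the smallest enclosing circle has AB as diameter.
Centre = midpoint of AB = (-2, 1), r² = 100/4 = 25.
r = √25 = 5.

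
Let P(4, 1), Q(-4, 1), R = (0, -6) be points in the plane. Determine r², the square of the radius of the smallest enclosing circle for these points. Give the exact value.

Side lengths²: PQ² = 64, PR² = 65, QR² = 65.
Since QR² = 65 < 65 + 64 = 129, the triangle is acute, so the smallest enclosing circle is the circumcircle.
Circumcentre = (0, -19/14), r² = 4225/196.

4225/196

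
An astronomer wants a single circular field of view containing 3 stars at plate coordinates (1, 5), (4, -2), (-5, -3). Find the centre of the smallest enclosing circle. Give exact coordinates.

(-26/33, 1/11)

Call the three points A, B, C in the order given.
Side lengths²: AB² = 58, AC² = 100, BC² = 82.
Since AC² = 100 < 82 + 58 = 140, the triangle is acute, so the smallest enclosing circle is the circumcircle.
Circumcentre = (-26/33, 1/11), r² = 29725/1089.
Centre = (-26/33, 1/11).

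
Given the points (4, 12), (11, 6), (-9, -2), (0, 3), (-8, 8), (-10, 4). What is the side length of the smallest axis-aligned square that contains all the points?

21

The bounding box has width 21 and height 14.
An axis-aligned square enclosing the set must have side ≥ max(width, height).
So the minimum side is max(21, 14) = 21.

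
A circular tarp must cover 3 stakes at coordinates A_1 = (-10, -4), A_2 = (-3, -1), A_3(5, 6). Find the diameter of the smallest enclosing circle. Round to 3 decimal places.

18.028

Side lengths²: A_1A_2² = 58, A_1A_3² = 325, A_2A_3² = 113.
Since A_1A_3² = 325 ≥ 113 + 58 = 171, the angle opposite A_1A_3 is not acute, so the smallest enclosing circle has A_1A_3 as diameter.
Centre = midpoint of A_1A_3 = (-2.5, 1), r² = 325/4 = 81.25.
Diameter = 2r = 2√(81.25) ≈ 18.028.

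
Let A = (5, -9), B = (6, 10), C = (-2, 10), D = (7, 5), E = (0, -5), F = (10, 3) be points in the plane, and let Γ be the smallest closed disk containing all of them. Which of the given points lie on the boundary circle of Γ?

The minimum enclosing circle is determined by three boundary points: A, B, C.
Their circumcentre is (2, 13/19) with r² = 37105/361.
The farthest remaining point F is at distance² 25040/361 ≤ 37105/361.
The points at distance exactly r from the centre are A, B, C — 3 points.

A, B, C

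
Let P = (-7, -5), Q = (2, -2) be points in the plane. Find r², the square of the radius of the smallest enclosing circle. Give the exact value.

The smallest circle enclosing two points has them as diameter endpoints.
Centre = midpoint = (-2.5, -3.5); r² = |PQ|²/4 = 90/4 = 22.5.

22.5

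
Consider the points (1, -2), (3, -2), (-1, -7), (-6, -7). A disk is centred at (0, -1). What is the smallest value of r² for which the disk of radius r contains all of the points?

72

The required radius is the distance from (0, -1) to the farthest point.
Squared distances: 2, 10, 37, 72.
Maximum is 72, attained at (-6, -7).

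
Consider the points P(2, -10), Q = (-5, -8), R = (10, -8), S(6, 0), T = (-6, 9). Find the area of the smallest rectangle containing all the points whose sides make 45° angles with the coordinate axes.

In coordinates u = x + y, v = x − y the rectangle is axis-aligned; the map (x,y)→(u,v) scales areas by 2.
u-values: -8, -13, 2, 6, 3; range = 6 − (-13) = 19.
v-values: 12, 3, 18, 6, -15; range = 18 − (-15) = 33.
Area = (19 × 33) / 2 = 313.5.

313.5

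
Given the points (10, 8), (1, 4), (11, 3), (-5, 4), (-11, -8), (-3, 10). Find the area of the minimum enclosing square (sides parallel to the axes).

484

The bounding box has width 22 and height 18.
An axis-aligned square enclosing the set must have side ≥ max(width, height).
So the minimum side is max(22, 18) = 22.
Area = 22² = 484.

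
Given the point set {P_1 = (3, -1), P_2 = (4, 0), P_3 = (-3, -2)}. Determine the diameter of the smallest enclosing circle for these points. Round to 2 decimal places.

7.28

Side lengths²: P_1P_2² = 2, P_1P_3² = 37, P_2P_3² = 53.
Since P_2P_3² = 53 ≥ 37 + 2 = 39, the angle opposite P_2P_3 is not acute, so the smallest enclosing circle has P_2P_3 as diameter.
Centre = midpoint of P_2P_3 = (0.5, -1), r² = 53/4 = 13.25.
Diameter = 2r = 2√(13.25) ≈ 7.28.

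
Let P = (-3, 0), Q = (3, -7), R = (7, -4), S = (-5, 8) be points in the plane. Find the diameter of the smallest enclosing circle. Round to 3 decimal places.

A smallest enclosing disk is always determined by at most three of the input points on its boundary.
The minimum enclosing circle is determined by three boundary points: Q, R, S.
Their circumcentre is (1/14, 15/14) with r² = 7225/98.
The farthest remaining point P is at distance² 1037/98 ≤ 7225/98.
Diameter = 2r = 2√(7225/98) ≈ 17.173.

17.173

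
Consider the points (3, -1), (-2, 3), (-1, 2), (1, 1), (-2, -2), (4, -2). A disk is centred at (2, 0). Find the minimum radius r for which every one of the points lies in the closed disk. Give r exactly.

The required radius is the distance from (2, 0) to the farthest point.
Squared distances: 2, 25, 13, 2, 20, 8.
Maximum is 25, attained at (-2, 3).
r = √25 = 5.

5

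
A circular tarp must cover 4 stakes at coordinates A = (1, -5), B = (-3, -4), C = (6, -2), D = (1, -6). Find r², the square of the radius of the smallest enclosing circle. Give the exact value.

21.25

The minimum enclosing circle of a finite set is fixed by two of the points (as a diameter) or three (as a circumcircle).
The farthest pair is B–C with squared distance 85. The circle on this segment as diameter has centre (1.5, -3) and r² = 85/4 = 21.25.
Check A: distance² to centre = 4.25 ≤ 21.25, so it lies inside.
All remaining points lie in this disk, and no smaller disk contains both endpoints, so this is the minimum enclosing circle.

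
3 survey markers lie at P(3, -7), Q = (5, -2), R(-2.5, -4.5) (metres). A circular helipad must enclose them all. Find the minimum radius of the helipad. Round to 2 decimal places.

3.96

Side lengths²: PQ² = 29, PR² = 36.5, QR² = 62.5.
Since QR² = 62.5 < 36.5 + 29 = 65.5, the triangle is acute, so the smallest enclosing circle is the circumcircle.
Circumcentre = (17/13, -89/26), r² = 10585/676.
r = √(10585/676) ≈ 3.96.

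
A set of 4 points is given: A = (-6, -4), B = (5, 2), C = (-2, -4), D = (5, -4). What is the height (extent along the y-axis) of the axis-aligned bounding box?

6

max y = 2, min y = -4, so height = 6.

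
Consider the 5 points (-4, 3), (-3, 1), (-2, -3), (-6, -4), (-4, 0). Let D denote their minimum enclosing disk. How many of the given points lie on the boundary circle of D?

3

The minimum enclosing circle of a finite set is fixed by two of the points (as a diameter) or three (as a circumcircle).
The minimum enclosing circle is determined by three boundary points: (-4, 3), (-2, -3), (-6, -4).
Their circumcentre is (-123/26, -15/26) with r² = 4505/338.
The farthest remaining point (-3, 1) is at distance² 1853/338 ≤ 4505/338.
The points at distance exactly r from the centre are (-4, 3), (-2, -3), (-6, -4) — 3 points.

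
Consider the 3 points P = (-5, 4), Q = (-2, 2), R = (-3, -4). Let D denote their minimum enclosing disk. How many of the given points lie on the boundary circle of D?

Side lengths²: PQ² = 13, PR² = 68, QR² = 37.
Since PR² = 68 ≥ 37 + 13 = 50, the angle opposite PR is not acute, so the smallest enclosing circle has PR as diameter.
Centre = midpoint of PR = (-4, 0), r² = 68/4 = 17.
The points at distance exactly r from the centre are P, R — 2 points.

2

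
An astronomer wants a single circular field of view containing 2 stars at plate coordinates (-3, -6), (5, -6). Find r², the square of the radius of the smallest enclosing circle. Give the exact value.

The smallest circle enclosing two points has them as diameter endpoints.
Centre = midpoint = (1, -6); r² = |(-3, -6)−(5, -6)|²/4 = 64/4 = 16.

16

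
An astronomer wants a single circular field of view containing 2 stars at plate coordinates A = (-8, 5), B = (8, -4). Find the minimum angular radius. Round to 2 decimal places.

The smallest circle enclosing two points has them as diameter endpoints.
Centre = midpoint = (0, 0.5); r² = |AB|²/4 = 337/4 = 84.25.
r = √(84.25) ≈ 9.18.

9.18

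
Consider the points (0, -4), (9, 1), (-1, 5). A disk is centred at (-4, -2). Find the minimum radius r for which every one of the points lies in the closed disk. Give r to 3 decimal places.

13.342

The required radius is the distance from (-4, -2) to the farthest point.
Squared distances: 20, 178, 58.
Maximum is 178, attained at (9, 1).
r = √178 ≈ 13.342.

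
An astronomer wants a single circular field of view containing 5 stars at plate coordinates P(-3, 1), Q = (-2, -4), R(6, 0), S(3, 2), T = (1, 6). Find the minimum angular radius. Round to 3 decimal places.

A smallest enclosing disk is always determined by at most three of the input points on its boundary.
The minimum enclosing circle is determined by three boundary points: Q, R, T.
Their circumcentre is (23/34, 11/17) with r² = 33245/1156.
The farthest remaining point P is at distance² 15769/1156 ≤ 33245/1156.
r = √(33245/1156) ≈ 5.363.

5.363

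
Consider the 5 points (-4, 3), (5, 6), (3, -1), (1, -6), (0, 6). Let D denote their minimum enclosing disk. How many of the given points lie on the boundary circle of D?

By Welzl's lemma the MEC is supported by two points (diametrically opposite) or three points (on a circumcircle).
The minimum enclosing circle is determined by three boundary points: (-4, 3), (5, 6), (1, -6).
Their circumcentre is (1.875, 0.375) with r² = 41.40625.
The farthest remaining point (0, 6) is at distance² 35.15625 ≤ 41.40625.
The points at distance exactly r from the centre are (-4, 3), (5, 6), (1, -6) — 3 points.

3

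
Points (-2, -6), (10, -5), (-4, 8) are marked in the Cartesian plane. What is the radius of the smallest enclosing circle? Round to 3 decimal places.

9.552

Call the three points A, B, C in the order given.
Side lengths²: AB² = 145, AC² = 200, BC² = 365.
Since BC² = 365 ≥ 200 + 145 = 345, the angle opposite BC is not acute, so the smallest enclosing circle has BC as diameter.
Centre = midpoint of BC = (3, 1.5), r² = 365/4 = 91.25.
r = √(91.25) ≈ 9.552.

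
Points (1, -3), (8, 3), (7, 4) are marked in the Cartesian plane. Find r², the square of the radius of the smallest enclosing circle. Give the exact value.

7225/338

Call the three points A, B, C in the order given.
Side lengths²: AB² = 85, AC² = 85, BC² = 2.
Since AC² = 85 < 85 + 2 = 87, the triangle is acute, so the smallest enclosing circle is the circumcircle.
Circumcentre = (111/26, 7/26), r² = 7225/338.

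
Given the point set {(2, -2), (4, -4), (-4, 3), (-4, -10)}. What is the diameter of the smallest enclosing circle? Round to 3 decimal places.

13.288

A smallest enclosing disk is always determined by at most three of the input points on its boundary.
The minimum enclosing circle is determined by three boundary points: (4, -4), (-4, 3), (-4, -10).
Their circumcentre is (-2.625, -3.5) with r² = 44.140625.
The farthest remaining point (2, -2) is at distance² 23.640625 ≤ 44.140625.
Diameter = 2r = 2√(44.140625) ≈ 13.288.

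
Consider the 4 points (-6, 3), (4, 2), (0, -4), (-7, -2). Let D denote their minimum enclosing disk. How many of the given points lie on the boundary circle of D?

The minimum enclosing circle of a finite set is fixed by two of the points (as a diameter) or three (as a circumcircle).
The farthest pair is (4, 2)–(-7, -2) with squared distance 137. The circle on this segment as diameter has centre (-1.5, 0) and r² = 137/4 = 34.25.
Check (-6, 3): distance² to centre = 29.25 ≤ 34.25, so it lies inside.
All remaining points lie in this disk, and no smaller disk contains both endpoints, so this is the minimum enclosing circle.
The points at distance exactly r from the centre are (4, 2), (-7, -2) — 2 points.

2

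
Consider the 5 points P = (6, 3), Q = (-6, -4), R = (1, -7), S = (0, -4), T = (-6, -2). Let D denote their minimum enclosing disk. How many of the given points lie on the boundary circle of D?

The farthest pair is P–Q with squared distance 193. The circle on this segment as diameter has centre (0, -0.5) and r² = 193/4 = 48.25.
Check R: distance² to centre = 43.25 ≤ 48.25, so it lies inside.
All remaining points lie in this disk, and no smaller disk contains both endpoints, so this is the minimum enclosing circle.
The points at distance exactly r from the centre are P, Q — 2 points.

2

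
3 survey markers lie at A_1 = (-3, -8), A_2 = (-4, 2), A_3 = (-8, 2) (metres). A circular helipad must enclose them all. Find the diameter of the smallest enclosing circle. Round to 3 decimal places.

11.180

Side lengths²: A_1A_2² = 101, A_1A_3² = 125, A_2A_3² = 16.
Since A_1A_3² = 125 ≥ 101 + 16 = 117, the angle opposite A_1A_3 is not acute, so the smallest enclosing circle has A_1A_3 as diameter.
Centre = midpoint of A_1A_3 = (-5.5, -3), r² = 125/4 = 31.25.
Diameter = 2r = 2√(31.25) ≈ 11.180.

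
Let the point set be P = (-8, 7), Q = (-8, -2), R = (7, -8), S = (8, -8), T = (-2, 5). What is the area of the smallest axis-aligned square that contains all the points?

The bounding box has width 16 and height 15.
An axis-aligned square enclosing the set must have side ≥ max(width, height).
So the minimum side is max(16, 15) = 16.
Area = 16² = 256.

256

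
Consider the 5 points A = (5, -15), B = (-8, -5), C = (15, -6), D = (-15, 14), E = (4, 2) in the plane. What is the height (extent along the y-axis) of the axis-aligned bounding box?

29

max y = 14, min y = -15, so height = 29.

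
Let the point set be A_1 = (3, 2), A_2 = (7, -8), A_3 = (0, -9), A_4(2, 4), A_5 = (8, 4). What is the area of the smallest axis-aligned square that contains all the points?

169

The bounding box has width 8 and height 13.
An axis-aligned square enclosing the set must have side ≥ max(width, height).
So the minimum side is max(8, 13) = 13.
Area = 13² = 169.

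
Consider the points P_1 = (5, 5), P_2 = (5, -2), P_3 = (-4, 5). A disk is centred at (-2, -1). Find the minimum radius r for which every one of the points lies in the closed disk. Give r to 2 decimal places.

9.22

The required radius is the distance from (-2, -1) to the farthest point.
Squared distances: 85, 50, 40.
Maximum is 85, attained at P_1.
r = √85 ≈ 9.22.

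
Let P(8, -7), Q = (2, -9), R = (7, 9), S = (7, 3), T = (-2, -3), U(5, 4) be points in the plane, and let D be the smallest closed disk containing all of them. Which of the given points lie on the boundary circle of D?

Q, R

The minimum enclosing circle of a finite set is fixed by two of the points (as a diameter) or three (as a circumcircle).
The farthest pair is Q–R with squared distance 349. The circle on this segment as diameter has centre (4.5, 0) and r² = 349/4 = 87.25.
Check P: distance² to centre = 61.25 ≤ 87.25, so it lies inside.
All remaining points lie in this disk, and no smaller disk contains both endpoints, so this is the minimum enclosing circle.
The points at distance exactly r from the centre are Q, R — 2 points.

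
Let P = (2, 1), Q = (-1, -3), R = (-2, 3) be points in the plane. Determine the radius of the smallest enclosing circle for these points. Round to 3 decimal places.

Side lengths²: PQ² = 25, PR² = 20, QR² = 37.
Since QR² = 37 < 25 + 20 = 45, the triangle is acute, so the smallest enclosing circle is the circumcircle.
Circumcentre = (-21/22, 1/11), r² = 4625/484.
r = √(4625/484) ≈ 3.091.

3.091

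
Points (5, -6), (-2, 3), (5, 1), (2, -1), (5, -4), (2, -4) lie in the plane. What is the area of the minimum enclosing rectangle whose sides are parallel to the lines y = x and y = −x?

64

In coordinates u = x + y, v = x − y the rectangle is axis-aligned; the map (x,y)→(u,v) scales areas by 2.
u-values: -1, 1, 6, 1, 1, -2; range = 6 − (-2) = 8.
v-values: 11, -5, 4, 3, 9, 6; range = 11 − (-5) = 16.
Area = (8 × 16) / 2 = 64.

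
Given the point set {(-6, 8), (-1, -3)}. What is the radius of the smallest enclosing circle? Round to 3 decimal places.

6.042

The smallest circle enclosing two points has them as diameter endpoints.
Centre = midpoint = (-3.5, 2.5); r² = |(-6, 8)−(-1, -3)|²/4 = 146/4 = 36.5.
r = √(36.5) ≈ 6.042.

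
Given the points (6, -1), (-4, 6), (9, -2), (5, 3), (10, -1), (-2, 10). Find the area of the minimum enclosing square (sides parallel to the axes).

196

The bounding box has width 14 and height 12.
An axis-aligned square enclosing the set must have side ≥ max(width, height).
So the minimum side is max(14, 12) = 14.
Area = 14² = 196.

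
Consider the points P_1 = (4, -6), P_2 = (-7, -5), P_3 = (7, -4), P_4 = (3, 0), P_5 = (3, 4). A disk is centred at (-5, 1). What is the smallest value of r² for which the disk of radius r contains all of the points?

The required radius is the distance from (-5, 1) to the farthest point.
Squared distances: 130, 40, 169, 65, 73.
Maximum is 169, attained at P_3.

169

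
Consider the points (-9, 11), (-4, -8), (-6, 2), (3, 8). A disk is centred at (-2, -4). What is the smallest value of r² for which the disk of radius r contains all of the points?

274

The required radius is the distance from (-2, -4) to the farthest point.
Squared distances: 274, 20, 52, 169.
Maximum is 274, attained at (-9, 11).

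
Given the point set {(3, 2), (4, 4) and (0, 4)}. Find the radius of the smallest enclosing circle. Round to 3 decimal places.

Call the three points A, B, C in the order given.
Side lengths²: AB² = 5, AC² = 13, BC² = 16.
Since BC² = 16 < 13 + 5 = 18, the triangle is acute, so the smallest enclosing circle is the circumcircle.
Circumcentre = (2, 3.75), r² = 4.0625.
r = √(4.0625) ≈ 2.016.

2.016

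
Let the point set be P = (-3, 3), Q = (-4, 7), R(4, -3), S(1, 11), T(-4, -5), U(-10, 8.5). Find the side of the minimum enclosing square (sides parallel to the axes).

16

The bounding box has width 14 and height 16.
An axis-aligned square enclosing the set must have side ≥ max(width, height).
So the minimum side is max(14, 16) = 16.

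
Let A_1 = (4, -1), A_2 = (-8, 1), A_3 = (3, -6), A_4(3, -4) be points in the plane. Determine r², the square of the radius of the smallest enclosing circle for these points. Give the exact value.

40885/961

By Welzl's lemma the MEC is supported by two points (diametrically opposite) or three points (on a circumcircle).
The minimum enclosing circle is determined by three boundary points: A_1, A_2, A_3.
Their circumcentre is (-74/31, -72/31) with r² = 40885/961.
The farthest remaining point A_4 is at distance² 30593/961 ≤ 40885/961.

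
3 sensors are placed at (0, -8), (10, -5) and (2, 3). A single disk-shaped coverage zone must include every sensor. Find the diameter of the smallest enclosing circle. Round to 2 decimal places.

Call the three points A, B, C in the order given.
Side lengths²: AB² = 109, AC² = 125, BC² = 128.
Since BC² = 128 < 125 + 109 = 234, the triangle is acute, so the smallest enclosing circle is the circumcircle.
Circumcentre = (103/26, -79/26), r² = 13625/338.
Diameter = 2r = 2√(13625/338) ≈ 12.70.

12.70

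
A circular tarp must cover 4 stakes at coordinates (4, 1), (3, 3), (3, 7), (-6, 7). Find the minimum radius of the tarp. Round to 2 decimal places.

The minimum enclosing circle of a finite set is fixed by two of the points (as a diameter) or three (as a circumcircle).
The farthest pair is (4, 1)–(-6, 7) with squared distance 136. The circle on this segment as diameter has centre (-1, 4) and r² = 136/4 = 34.
Check (3, 3): distance² to centre = 17 ≤ 34, so it lies inside.
All remaining points lie in this disk, and no smaller disk contains both endpoints, so this is the minimum enclosing circle.
r = √34 ≈ 5.83.

5.83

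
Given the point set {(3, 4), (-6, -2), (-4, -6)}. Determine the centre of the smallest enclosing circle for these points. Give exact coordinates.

(-0.5, -1)

Call the three points A, B, C in the order given.
Side lengths²: AB² = 117, AC² = 149, BC² = 20.
Since AC² = 149 ≥ 117 + 20 = 137, the angle opposite AC is not acute, so the smallest enclosing circle has AC as diameter.
Centre = midpoint of AC = (-0.5, -1), r² = 149/4 = 37.25.
Centre = (-0.5, -1).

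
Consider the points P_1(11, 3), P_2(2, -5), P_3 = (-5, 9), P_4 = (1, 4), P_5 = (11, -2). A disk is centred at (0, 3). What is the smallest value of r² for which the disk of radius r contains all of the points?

The required radius is the distance from (0, 3) to the farthest point.
Squared distances: 121, 68, 61, 2, 146.
Maximum is 146, attained at P_5.

146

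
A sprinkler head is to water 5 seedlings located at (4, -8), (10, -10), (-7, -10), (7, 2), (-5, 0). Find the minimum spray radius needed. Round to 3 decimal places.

9.503

The minimum enclosing circle is determined by three boundary points: (10, -10), (-7, -10), (7, 2).
Their circumcentre is (1.5, -5.75) with r² = 90.3125.
The farthest remaining point (-5, 0) is at distance² 75.3125 ≤ 90.3125.
r = √(90.3125) ≈ 9.503.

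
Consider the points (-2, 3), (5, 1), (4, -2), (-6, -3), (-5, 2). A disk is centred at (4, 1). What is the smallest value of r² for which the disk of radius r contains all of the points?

116

The required radius is the distance from (4, 1) to the farthest point.
Squared distances: 40, 1, 9, 116, 82.
Maximum is 116, attained at (-6, -3).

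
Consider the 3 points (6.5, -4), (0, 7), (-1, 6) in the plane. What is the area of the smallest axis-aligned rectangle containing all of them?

x ranges over [-1, 6.5], width 7.5.
y ranges over [-4, 7], height 11.
Area = 7.5 × 11 = 82.5.

82.5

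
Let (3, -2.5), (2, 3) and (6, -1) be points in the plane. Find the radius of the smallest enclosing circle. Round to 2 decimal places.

2.95

Call the three points A, B, C in the order given.
Side lengths²: AB² = 31.25, AC² = 11.25, BC² = 32.
Since BC² = 32 < 31.25 + 11.25 = 42.5, the triangle is acute, so the smallest enclosing circle is the circumcircle.
Circumcentre = (41/12, 5/12), r² = 625/72.
r = √(625/72) ≈ 2.95.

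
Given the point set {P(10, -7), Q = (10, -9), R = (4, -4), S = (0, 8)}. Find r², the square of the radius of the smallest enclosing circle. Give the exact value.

97.25

The minimum enclosing circle of a finite set is fixed by two of the points (as a diameter) or three (as a circumcircle).
The farthest pair is Q–S with squared distance 389. The circle on this segment as diameter has centre (5, -0.5) and r² = 389/4 = 97.25.
Check P: distance² to centre = 67.25 ≤ 97.25, so it lies inside.
All remaining points lie in this disk, and no smaller disk contains both endpoints, so this is the minimum enclosing circle.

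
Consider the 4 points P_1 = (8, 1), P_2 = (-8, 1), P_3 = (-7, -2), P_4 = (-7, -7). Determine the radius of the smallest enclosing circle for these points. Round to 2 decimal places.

8.57

A smallest enclosing disk is always determined by at most three of the input points on its boundary.
The minimum enclosing circle is determined by three boundary points: P_1, P_2, P_4.
Their circumcentre is (0, -2.0625) with r² = 73.37890625.
The farthest remaining point P_3 is at distance² 49.00390625 ≤ 73.37890625.
r = √(73.37890625) ≈ 8.57.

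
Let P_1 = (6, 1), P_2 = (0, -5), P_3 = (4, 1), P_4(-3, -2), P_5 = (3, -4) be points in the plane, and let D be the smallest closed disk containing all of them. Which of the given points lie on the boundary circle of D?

P_1, P_2, P_4

A smallest enclosing disk is always determined by at most three of the input points on its boundary.
The farthest pair is P_1–P_4 with squared distance 90. The circle on this segment as diameter has centre (1.5, -0.5) and r² = 90/4 = 22.5.
Check P_2: distance² to centre = 22.5 ≤ 22.5, so it lies inside.
All remaining points lie in this disk, and no smaller disk contains both endpoints, so this is the minimum enclosing circle.
The points at distance exactly r from the centre are P_1, P_2, P_4 — 3 points.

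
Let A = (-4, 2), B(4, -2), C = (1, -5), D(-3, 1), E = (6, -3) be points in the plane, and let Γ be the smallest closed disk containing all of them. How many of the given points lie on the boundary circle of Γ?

2

The minimum enclosing circle of a finite set is fixed by two of the points (as a diameter) or three (as a circumcircle).
The farthest pair is A–E with squared distance 125. The circle on this segment as diameter has centre (1, -0.5) and r² = 125/4 = 31.25.
Check B: distance² to centre = 11.25 ≤ 31.25, so it lies inside.
All remaining points lie in this disk, and no smaller disk contains both endpoints, so this is the minimum enclosing circle.
The points at distance exactly r from the centre are A, E — 2 points.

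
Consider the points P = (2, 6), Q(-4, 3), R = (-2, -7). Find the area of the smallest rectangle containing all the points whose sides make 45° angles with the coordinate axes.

In coordinates u = x + y, v = x − y the rectangle is axis-aligned; the map (x,y)→(u,v) scales areas by 2.
u-values: 8, -1, -9; range = 8 − (-9) = 17.
v-values: -4, -7, 5; range = 5 − (-7) = 12.
Area = (17 × 12) / 2 = 102.

102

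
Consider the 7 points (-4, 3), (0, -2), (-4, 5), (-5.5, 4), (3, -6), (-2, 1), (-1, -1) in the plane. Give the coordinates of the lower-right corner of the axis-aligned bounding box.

(3, -6)

x-range [-5.5, 3], y-range [-6, 5].
The lower-right corner is (3, -6).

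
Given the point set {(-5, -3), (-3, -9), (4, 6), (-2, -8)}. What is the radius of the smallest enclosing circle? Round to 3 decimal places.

By Welzl's lemma the MEC is supported by two points (diametrically opposite) or three points (on a circumcircle).
The farthest pair is (-3, -9)–(4, 6) with squared distance 274. The circle on this segment as diameter has centre (0.5, -1.5) and r² = 274/4 = 68.5.
Check (-5, -3): distance² to centre = 32.5 ≤ 68.5, so it lies inside.
All remaining points lie in this disk, and no smaller disk contains both endpoints, so this is the minimum enclosing circle.
r = √(68.5) ≈ 8.276.

8.276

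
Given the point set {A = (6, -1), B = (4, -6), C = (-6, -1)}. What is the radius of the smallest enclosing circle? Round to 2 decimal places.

6.02

Side lengths²: AB² = 29, AC² = 144, BC² = 125.
Since AC² = 144 < 125 + 29 = 154, the triangle is acute, so the smallest enclosing circle is the circumcircle.
Circumcentre = (0, -1.5), r² = 36.25.
r = √(36.25) ≈ 6.02.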